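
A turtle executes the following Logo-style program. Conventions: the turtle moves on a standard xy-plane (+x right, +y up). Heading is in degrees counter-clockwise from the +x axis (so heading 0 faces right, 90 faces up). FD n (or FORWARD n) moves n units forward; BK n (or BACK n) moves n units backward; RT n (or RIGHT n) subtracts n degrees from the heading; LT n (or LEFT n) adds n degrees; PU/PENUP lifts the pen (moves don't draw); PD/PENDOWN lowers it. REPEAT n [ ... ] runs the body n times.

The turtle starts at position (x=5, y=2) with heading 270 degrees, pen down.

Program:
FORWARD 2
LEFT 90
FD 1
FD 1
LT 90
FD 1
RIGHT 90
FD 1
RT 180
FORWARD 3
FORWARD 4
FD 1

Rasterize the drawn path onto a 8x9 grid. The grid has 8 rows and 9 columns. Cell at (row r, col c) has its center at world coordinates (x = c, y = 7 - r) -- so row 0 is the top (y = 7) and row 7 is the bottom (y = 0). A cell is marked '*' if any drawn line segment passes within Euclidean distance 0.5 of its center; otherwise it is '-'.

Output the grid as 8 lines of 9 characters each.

Segment 0: (5,2) -> (5,0)
Segment 1: (5,0) -> (6,-0)
Segment 2: (6,-0) -> (7,-0)
Segment 3: (7,-0) -> (7,1)
Segment 4: (7,1) -> (8,1)
Segment 5: (8,1) -> (5,1)
Segment 6: (5,1) -> (1,1)
Segment 7: (1,1) -> (0,1)

Answer: ---------
---------
---------
---------
---------
-----*---
*********
-----***-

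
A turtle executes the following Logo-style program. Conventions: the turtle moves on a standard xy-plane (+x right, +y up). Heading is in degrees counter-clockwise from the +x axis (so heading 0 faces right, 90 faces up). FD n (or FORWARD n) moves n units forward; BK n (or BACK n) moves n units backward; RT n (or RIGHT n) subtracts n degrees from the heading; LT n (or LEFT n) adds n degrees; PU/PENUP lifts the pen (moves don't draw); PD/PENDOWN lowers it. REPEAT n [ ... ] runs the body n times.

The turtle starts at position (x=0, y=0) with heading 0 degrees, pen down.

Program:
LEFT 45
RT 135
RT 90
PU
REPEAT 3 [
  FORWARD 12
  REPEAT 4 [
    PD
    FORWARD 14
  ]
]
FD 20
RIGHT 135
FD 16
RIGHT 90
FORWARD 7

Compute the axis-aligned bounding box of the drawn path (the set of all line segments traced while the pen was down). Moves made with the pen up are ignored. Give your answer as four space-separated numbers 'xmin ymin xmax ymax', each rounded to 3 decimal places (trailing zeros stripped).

Answer: -224 0 -12 11.314

Derivation:
Executing turtle program step by step:
Start: pos=(0,0), heading=0, pen down
LT 45: heading 0 -> 45
RT 135: heading 45 -> 270
RT 90: heading 270 -> 180
PU: pen up
REPEAT 3 [
  -- iteration 1/3 --
  FD 12: (0,0) -> (-12,0) [heading=180, move]
  REPEAT 4 [
    -- iteration 1/4 --
    PD: pen down
    FD 14: (-12,0) -> (-26,0) [heading=180, draw]
    -- iteration 2/4 --
    PD: pen down
    FD 14: (-26,0) -> (-40,0) [heading=180, draw]
    -- iteration 3/4 --
    PD: pen down
    FD 14: (-40,0) -> (-54,0) [heading=180, draw]
    -- iteration 4/4 --
    PD: pen down
    FD 14: (-54,0) -> (-68,0) [heading=180, draw]
  ]
  -- iteration 2/3 --
  FD 12: (-68,0) -> (-80,0) [heading=180, draw]
  REPEAT 4 [
    -- iteration 1/4 --
    PD: pen down
    FD 14: (-80,0) -> (-94,0) [heading=180, draw]
    -- iteration 2/4 --
    PD: pen down
    FD 14: (-94,0) -> (-108,0) [heading=180, draw]
    -- iteration 3/4 --
    PD: pen down
    FD 14: (-108,0) -> (-122,0) [heading=180, draw]
    -- iteration 4/4 --
    PD: pen down
    FD 14: (-122,0) -> (-136,0) [heading=180, draw]
  ]
  -- iteration 3/3 --
  FD 12: (-136,0) -> (-148,0) [heading=180, draw]
  REPEAT 4 [
    -- iteration 1/4 --
    PD: pen down
    FD 14: (-148,0) -> (-162,0) [heading=180, draw]
    -- iteration 2/4 --
    PD: pen down
    FD 14: (-162,0) -> (-176,0) [heading=180, draw]
    -- iteration 3/4 --
    PD: pen down
    FD 14: (-176,0) -> (-190,0) [heading=180, draw]
    -- iteration 4/4 --
    PD: pen down
    FD 14: (-190,0) -> (-204,0) [heading=180, draw]
  ]
]
FD 20: (-204,0) -> (-224,0) [heading=180, draw]
RT 135: heading 180 -> 45
FD 16: (-224,0) -> (-212.686,11.314) [heading=45, draw]
RT 90: heading 45 -> 315
FD 7: (-212.686,11.314) -> (-207.737,6.364) [heading=315, draw]
Final: pos=(-207.737,6.364), heading=315, 17 segment(s) drawn

Segment endpoints: x in {-224, -212.686, -207.737, -204, -190, -176, -162, -148, -136, -122, -108, -94, -80, -68, -54, -40, -26, -12}, y in {0, 0, 0, 0, 0, 0, 0, 0, 0, 0, 0, 0, 0, 0, 0, 0, 6.364, 11.314}
xmin=-224, ymin=0, xmax=-12, ymax=11.314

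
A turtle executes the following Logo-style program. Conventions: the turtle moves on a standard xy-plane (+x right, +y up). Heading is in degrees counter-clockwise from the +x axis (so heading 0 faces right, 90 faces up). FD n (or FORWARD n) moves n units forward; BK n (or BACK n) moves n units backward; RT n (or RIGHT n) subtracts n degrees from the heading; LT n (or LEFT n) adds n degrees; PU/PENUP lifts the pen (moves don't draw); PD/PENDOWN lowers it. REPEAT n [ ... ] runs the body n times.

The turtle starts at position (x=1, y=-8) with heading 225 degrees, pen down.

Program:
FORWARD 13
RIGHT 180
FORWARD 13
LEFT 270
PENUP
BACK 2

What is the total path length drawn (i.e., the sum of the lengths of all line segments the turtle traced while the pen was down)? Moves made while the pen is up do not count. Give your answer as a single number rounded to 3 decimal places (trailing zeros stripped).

Executing turtle program step by step:
Start: pos=(1,-8), heading=225, pen down
FD 13: (1,-8) -> (-8.192,-17.192) [heading=225, draw]
RT 180: heading 225 -> 45
FD 13: (-8.192,-17.192) -> (1,-8) [heading=45, draw]
LT 270: heading 45 -> 315
PU: pen up
BK 2: (1,-8) -> (-0.414,-6.586) [heading=315, move]
Final: pos=(-0.414,-6.586), heading=315, 2 segment(s) drawn

Segment lengths:
  seg 1: (1,-8) -> (-8.192,-17.192), length = 13
  seg 2: (-8.192,-17.192) -> (1,-8), length = 13
Total = 26

Answer: 26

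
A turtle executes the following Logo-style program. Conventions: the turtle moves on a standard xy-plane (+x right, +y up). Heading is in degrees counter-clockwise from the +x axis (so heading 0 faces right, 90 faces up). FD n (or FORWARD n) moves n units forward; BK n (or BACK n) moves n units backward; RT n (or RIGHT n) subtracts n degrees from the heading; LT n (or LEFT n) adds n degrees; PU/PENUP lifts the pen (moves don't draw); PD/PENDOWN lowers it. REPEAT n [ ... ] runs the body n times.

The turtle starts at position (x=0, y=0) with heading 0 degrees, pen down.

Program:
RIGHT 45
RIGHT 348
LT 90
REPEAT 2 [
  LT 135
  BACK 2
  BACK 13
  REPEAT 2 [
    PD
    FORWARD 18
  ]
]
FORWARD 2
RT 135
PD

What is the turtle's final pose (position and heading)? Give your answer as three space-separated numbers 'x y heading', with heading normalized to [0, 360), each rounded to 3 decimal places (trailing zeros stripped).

Answer: -1.252 -16.893 192

Derivation:
Executing turtle program step by step:
Start: pos=(0,0), heading=0, pen down
RT 45: heading 0 -> 315
RT 348: heading 315 -> 327
LT 90: heading 327 -> 57
REPEAT 2 [
  -- iteration 1/2 --
  LT 135: heading 57 -> 192
  BK 2: (0,0) -> (1.956,0.416) [heading=192, draw]
  BK 13: (1.956,0.416) -> (14.672,3.119) [heading=192, draw]
  REPEAT 2 [
    -- iteration 1/2 --
    PD: pen down
    FD 18: (14.672,3.119) -> (-2.934,-0.624) [heading=192, draw]
    -- iteration 2/2 --
    PD: pen down
    FD 18: (-2.934,-0.624) -> (-20.541,-4.366) [heading=192, draw]
  ]
  -- iteration 2/2 --
  LT 135: heading 192 -> 327
  BK 2: (-20.541,-4.366) -> (-22.218,-3.277) [heading=327, draw]
  BK 13: (-22.218,-3.277) -> (-33.121,3.803) [heading=327, draw]
  REPEAT 2 [
    -- iteration 1/2 --
    PD: pen down
    FD 18: (-33.121,3.803) -> (-18.025,-6) [heading=327, draw]
    -- iteration 2/2 --
    PD: pen down
    FD 18: (-18.025,-6) -> (-2.929,-15.804) [heading=327, draw]
  ]
]
FD 2: (-2.929,-15.804) -> (-1.252,-16.893) [heading=327, draw]
RT 135: heading 327 -> 192
PD: pen down
Final: pos=(-1.252,-16.893), heading=192, 9 segment(s) drawn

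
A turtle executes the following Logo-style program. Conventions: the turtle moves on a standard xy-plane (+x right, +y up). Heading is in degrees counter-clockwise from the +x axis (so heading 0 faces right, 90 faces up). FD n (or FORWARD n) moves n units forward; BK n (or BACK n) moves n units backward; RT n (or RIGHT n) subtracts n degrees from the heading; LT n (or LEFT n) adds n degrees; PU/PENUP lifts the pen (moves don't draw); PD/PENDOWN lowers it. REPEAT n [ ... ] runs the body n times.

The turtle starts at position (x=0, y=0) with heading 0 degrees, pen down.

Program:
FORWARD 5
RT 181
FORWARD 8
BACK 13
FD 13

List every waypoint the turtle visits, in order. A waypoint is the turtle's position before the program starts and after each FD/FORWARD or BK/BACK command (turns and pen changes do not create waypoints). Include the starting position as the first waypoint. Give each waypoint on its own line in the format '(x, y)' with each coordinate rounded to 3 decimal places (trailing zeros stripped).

Answer: (0, 0)
(5, 0)
(-2.999, 0.14)
(9.999, -0.087)
(-2.999, 0.14)

Derivation:
Executing turtle program step by step:
Start: pos=(0,0), heading=0, pen down
FD 5: (0,0) -> (5,0) [heading=0, draw]
RT 181: heading 0 -> 179
FD 8: (5,0) -> (-2.999,0.14) [heading=179, draw]
BK 13: (-2.999,0.14) -> (9.999,-0.087) [heading=179, draw]
FD 13: (9.999,-0.087) -> (-2.999,0.14) [heading=179, draw]
Final: pos=(-2.999,0.14), heading=179, 4 segment(s) drawn
Waypoints (5 total):
(0, 0)
(5, 0)
(-2.999, 0.14)
(9.999, -0.087)
(-2.999, 0.14)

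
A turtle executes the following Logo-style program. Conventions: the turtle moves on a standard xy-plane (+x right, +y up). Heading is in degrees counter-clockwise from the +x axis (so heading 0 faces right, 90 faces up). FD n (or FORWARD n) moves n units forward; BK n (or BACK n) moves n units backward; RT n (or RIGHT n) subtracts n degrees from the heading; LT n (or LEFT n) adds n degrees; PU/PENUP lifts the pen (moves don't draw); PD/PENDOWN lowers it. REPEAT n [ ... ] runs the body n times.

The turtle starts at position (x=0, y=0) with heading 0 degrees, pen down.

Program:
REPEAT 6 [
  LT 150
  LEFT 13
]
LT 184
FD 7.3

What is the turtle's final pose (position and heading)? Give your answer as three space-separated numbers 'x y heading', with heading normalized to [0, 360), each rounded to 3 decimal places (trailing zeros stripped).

Answer: 1.016 7.229 82

Derivation:
Executing turtle program step by step:
Start: pos=(0,0), heading=0, pen down
REPEAT 6 [
  -- iteration 1/6 --
  LT 150: heading 0 -> 150
  LT 13: heading 150 -> 163
  -- iteration 2/6 --
  LT 150: heading 163 -> 313
  LT 13: heading 313 -> 326
  -- iteration 3/6 --
  LT 150: heading 326 -> 116
  LT 13: heading 116 -> 129
  -- iteration 4/6 --
  LT 150: heading 129 -> 279
  LT 13: heading 279 -> 292
  -- iteration 5/6 --
  LT 150: heading 292 -> 82
  LT 13: heading 82 -> 95
  -- iteration 6/6 --
  LT 150: heading 95 -> 245
  LT 13: heading 245 -> 258
]
LT 184: heading 258 -> 82
FD 7.3: (0,0) -> (1.016,7.229) [heading=82, draw]
Final: pos=(1.016,7.229), heading=82, 1 segment(s) drawn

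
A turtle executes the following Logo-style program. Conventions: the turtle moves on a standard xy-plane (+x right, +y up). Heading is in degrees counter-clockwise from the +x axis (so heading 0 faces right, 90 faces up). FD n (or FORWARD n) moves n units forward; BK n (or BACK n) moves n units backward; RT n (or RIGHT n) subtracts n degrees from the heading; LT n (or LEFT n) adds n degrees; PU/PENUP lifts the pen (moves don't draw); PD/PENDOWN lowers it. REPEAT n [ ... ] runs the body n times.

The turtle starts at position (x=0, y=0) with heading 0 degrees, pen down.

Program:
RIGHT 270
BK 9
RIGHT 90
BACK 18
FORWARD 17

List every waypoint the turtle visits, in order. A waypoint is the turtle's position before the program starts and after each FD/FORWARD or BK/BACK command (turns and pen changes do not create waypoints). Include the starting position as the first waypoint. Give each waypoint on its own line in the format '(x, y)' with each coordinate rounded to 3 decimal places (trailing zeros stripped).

Answer: (0, 0)
(0, -9)
(-18, -9)
(-1, -9)

Derivation:
Executing turtle program step by step:
Start: pos=(0,0), heading=0, pen down
RT 270: heading 0 -> 90
BK 9: (0,0) -> (0,-9) [heading=90, draw]
RT 90: heading 90 -> 0
BK 18: (0,-9) -> (-18,-9) [heading=0, draw]
FD 17: (-18,-9) -> (-1,-9) [heading=0, draw]
Final: pos=(-1,-9), heading=0, 3 segment(s) drawn
Waypoints (4 total):
(0, 0)
(0, -9)
(-18, -9)
(-1, -9)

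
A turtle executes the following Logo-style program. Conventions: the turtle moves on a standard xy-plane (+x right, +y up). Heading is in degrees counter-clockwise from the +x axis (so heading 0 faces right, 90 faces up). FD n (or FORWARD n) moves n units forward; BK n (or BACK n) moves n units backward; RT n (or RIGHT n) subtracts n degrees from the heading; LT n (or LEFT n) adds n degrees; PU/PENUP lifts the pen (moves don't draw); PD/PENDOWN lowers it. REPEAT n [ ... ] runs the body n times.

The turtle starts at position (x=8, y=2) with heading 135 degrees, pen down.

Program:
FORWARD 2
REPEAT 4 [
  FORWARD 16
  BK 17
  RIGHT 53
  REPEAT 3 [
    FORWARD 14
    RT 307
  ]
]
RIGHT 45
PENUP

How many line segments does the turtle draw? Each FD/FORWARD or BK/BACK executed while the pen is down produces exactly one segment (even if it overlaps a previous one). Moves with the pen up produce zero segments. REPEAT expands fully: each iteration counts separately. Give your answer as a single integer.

Answer: 21

Derivation:
Executing turtle program step by step:
Start: pos=(8,2), heading=135, pen down
FD 2: (8,2) -> (6.586,3.414) [heading=135, draw]
REPEAT 4 [
  -- iteration 1/4 --
  FD 16: (6.586,3.414) -> (-4.728,14.728) [heading=135, draw]
  BK 17: (-4.728,14.728) -> (7.293,2.707) [heading=135, draw]
  RT 53: heading 135 -> 82
  REPEAT 3 [
    -- iteration 1/3 --
    FD 14: (7.293,2.707) -> (9.241,16.571) [heading=82, draw]
    RT 307: heading 82 -> 135
    -- iteration 2/3 --
    FD 14: (9.241,16.571) -> (-0.658,26.47) [heading=135, draw]
    RT 307: heading 135 -> 188
    -- iteration 3/3 --
    FD 14: (-0.658,26.47) -> (-14.522,24.522) [heading=188, draw]
    RT 307: heading 188 -> 241
  ]
  -- iteration 2/4 --
  FD 16: (-14.522,24.522) -> (-22.279,10.528) [heading=241, draw]
  BK 17: (-22.279,10.528) -> (-14.037,25.397) [heading=241, draw]
  RT 53: heading 241 -> 188
  REPEAT 3 [
    -- iteration 1/3 --
    FD 14: (-14.037,25.397) -> (-27.901,23.448) [heading=188, draw]
    RT 307: heading 188 -> 241
    -- iteration 2/3 --
    FD 14: (-27.901,23.448) -> (-34.688,11.203) [heading=241, draw]
    RT 307: heading 241 -> 294
    -- iteration 3/3 --
    FD 14: (-34.688,11.203) -> (-28.994,-1.586) [heading=294, draw]
    RT 307: heading 294 -> 347
  ]
  -- iteration 3/4 --
  FD 16: (-28.994,-1.586) -> (-13.404,-5.185) [heading=347, draw]
  BK 17: (-13.404,-5.185) -> (-29.968,-1.361) [heading=347, draw]
  RT 53: heading 347 -> 294
  REPEAT 3 [
    -- iteration 1/3 --
    FD 14: (-29.968,-1.361) -> (-24.274,-14.151) [heading=294, draw]
    RT 307: heading 294 -> 347
    -- iteration 2/3 --
    FD 14: (-24.274,-14.151) -> (-10.633,-17.3) [heading=347, draw]
    RT 307: heading 347 -> 40
    -- iteration 3/3 --
    FD 14: (-10.633,-17.3) -> (0.092,-8.301) [heading=40, draw]
    RT 307: heading 40 -> 93
  ]
  -- iteration 4/4 --
  FD 16: (0.092,-8.301) -> (-0.746,7.677) [heading=93, draw]
  BK 17: (-0.746,7.677) -> (0.144,-9.3) [heading=93, draw]
  RT 53: heading 93 -> 40
  REPEAT 3 [
    -- iteration 1/3 --
    FD 14: (0.144,-9.3) -> (10.869,-0.301) [heading=40, draw]
    RT 307: heading 40 -> 93
    -- iteration 2/3 --
    FD 14: (10.869,-0.301) -> (10.136,13.68) [heading=93, draw]
    RT 307: heading 93 -> 146
    -- iteration 3/3 --
    FD 14: (10.136,13.68) -> (-1.47,21.509) [heading=146, draw]
    RT 307: heading 146 -> 199
  ]
]
RT 45: heading 199 -> 154
PU: pen up
Final: pos=(-1.47,21.509), heading=154, 21 segment(s) drawn
Segments drawn: 21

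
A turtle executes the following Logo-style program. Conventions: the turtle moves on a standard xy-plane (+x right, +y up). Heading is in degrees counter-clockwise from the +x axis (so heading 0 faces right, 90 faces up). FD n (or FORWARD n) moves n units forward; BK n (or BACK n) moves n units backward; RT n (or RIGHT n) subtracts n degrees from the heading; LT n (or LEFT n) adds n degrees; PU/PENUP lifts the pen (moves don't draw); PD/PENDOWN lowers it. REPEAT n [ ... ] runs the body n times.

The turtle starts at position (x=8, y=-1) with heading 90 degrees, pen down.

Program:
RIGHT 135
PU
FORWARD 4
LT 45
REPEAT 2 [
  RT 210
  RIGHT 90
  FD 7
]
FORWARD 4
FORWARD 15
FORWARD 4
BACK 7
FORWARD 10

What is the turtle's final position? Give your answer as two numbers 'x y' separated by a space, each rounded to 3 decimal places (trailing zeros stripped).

Answer: -2.172 30.813

Derivation:
Executing turtle program step by step:
Start: pos=(8,-1), heading=90, pen down
RT 135: heading 90 -> 315
PU: pen up
FD 4: (8,-1) -> (10.828,-3.828) [heading=315, move]
LT 45: heading 315 -> 0
REPEAT 2 [
  -- iteration 1/2 --
  RT 210: heading 0 -> 150
  RT 90: heading 150 -> 60
  FD 7: (10.828,-3.828) -> (14.328,2.234) [heading=60, move]
  -- iteration 2/2 --
  RT 210: heading 60 -> 210
  RT 90: heading 210 -> 120
  FD 7: (14.328,2.234) -> (10.828,8.296) [heading=120, move]
]
FD 4: (10.828,8.296) -> (8.828,11.76) [heading=120, move]
FD 15: (8.828,11.76) -> (1.328,24.75) [heading=120, move]
FD 4: (1.328,24.75) -> (-0.672,28.215) [heading=120, move]
BK 7: (-0.672,28.215) -> (2.828,22.152) [heading=120, move]
FD 10: (2.828,22.152) -> (-2.172,30.813) [heading=120, move]
Final: pos=(-2.172,30.813), heading=120, 0 segment(s) drawn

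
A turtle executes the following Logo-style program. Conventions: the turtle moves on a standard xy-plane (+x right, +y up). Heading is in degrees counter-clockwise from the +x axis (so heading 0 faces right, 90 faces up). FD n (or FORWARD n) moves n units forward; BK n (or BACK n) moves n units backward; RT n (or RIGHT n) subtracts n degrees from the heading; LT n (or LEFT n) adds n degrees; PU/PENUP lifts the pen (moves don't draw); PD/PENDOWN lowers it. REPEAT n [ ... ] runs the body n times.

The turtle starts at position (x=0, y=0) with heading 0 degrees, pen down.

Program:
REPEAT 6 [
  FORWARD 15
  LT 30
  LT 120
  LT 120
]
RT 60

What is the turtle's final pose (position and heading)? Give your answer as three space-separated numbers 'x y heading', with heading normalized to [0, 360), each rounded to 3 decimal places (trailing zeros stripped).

Executing turtle program step by step:
Start: pos=(0,0), heading=0, pen down
REPEAT 6 [
  -- iteration 1/6 --
  FD 15: (0,0) -> (15,0) [heading=0, draw]
  LT 30: heading 0 -> 30
  LT 120: heading 30 -> 150
  LT 120: heading 150 -> 270
  -- iteration 2/6 --
  FD 15: (15,0) -> (15,-15) [heading=270, draw]
  LT 30: heading 270 -> 300
  LT 120: heading 300 -> 60
  LT 120: heading 60 -> 180
  -- iteration 3/6 --
  FD 15: (15,-15) -> (0,-15) [heading=180, draw]
  LT 30: heading 180 -> 210
  LT 120: heading 210 -> 330
  LT 120: heading 330 -> 90
  -- iteration 4/6 --
  FD 15: (0,-15) -> (0,0) [heading=90, draw]
  LT 30: heading 90 -> 120
  LT 120: heading 120 -> 240
  LT 120: heading 240 -> 0
  -- iteration 5/6 --
  FD 15: (0,0) -> (15,0) [heading=0, draw]
  LT 30: heading 0 -> 30
  LT 120: heading 30 -> 150
  LT 120: heading 150 -> 270
  -- iteration 6/6 --
  FD 15: (15,0) -> (15,-15) [heading=270, draw]
  LT 30: heading 270 -> 300
  LT 120: heading 300 -> 60
  LT 120: heading 60 -> 180
]
RT 60: heading 180 -> 120
Final: pos=(15,-15), heading=120, 6 segment(s) drawn

Answer: 15 -15 120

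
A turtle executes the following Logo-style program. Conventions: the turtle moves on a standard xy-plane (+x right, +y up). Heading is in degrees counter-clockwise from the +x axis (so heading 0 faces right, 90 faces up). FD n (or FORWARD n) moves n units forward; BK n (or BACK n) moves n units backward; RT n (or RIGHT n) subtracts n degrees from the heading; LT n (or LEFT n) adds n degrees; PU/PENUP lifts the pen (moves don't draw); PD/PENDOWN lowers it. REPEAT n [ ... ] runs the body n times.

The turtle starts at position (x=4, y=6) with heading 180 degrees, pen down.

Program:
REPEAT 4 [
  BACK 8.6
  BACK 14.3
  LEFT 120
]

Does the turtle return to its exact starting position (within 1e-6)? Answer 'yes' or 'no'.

Answer: no

Derivation:
Executing turtle program step by step:
Start: pos=(4,6), heading=180, pen down
REPEAT 4 [
  -- iteration 1/4 --
  BK 8.6: (4,6) -> (12.6,6) [heading=180, draw]
  BK 14.3: (12.6,6) -> (26.9,6) [heading=180, draw]
  LT 120: heading 180 -> 300
  -- iteration 2/4 --
  BK 8.6: (26.9,6) -> (22.6,13.448) [heading=300, draw]
  BK 14.3: (22.6,13.448) -> (15.45,25.832) [heading=300, draw]
  LT 120: heading 300 -> 60
  -- iteration 3/4 --
  BK 8.6: (15.45,25.832) -> (11.15,18.384) [heading=60, draw]
  BK 14.3: (11.15,18.384) -> (4,6) [heading=60, draw]
  LT 120: heading 60 -> 180
  -- iteration 4/4 --
  BK 8.6: (4,6) -> (12.6,6) [heading=180, draw]
  BK 14.3: (12.6,6) -> (26.9,6) [heading=180, draw]
  LT 120: heading 180 -> 300
]
Final: pos=(26.9,6), heading=300, 8 segment(s) drawn

Start position: (4, 6)
Final position: (26.9, 6)
Distance = 22.9; >= 1e-6 -> NOT closed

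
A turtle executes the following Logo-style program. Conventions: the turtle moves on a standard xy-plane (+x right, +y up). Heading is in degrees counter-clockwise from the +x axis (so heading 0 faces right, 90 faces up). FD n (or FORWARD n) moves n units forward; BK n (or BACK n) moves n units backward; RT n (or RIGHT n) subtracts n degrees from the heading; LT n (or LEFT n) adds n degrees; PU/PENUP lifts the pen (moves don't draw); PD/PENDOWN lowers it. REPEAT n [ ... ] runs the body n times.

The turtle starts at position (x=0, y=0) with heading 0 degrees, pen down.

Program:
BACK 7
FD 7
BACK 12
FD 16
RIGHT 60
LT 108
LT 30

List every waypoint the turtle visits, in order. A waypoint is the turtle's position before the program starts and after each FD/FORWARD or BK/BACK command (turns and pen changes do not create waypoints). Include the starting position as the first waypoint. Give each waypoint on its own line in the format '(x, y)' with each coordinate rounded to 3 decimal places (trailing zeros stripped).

Executing turtle program step by step:
Start: pos=(0,0), heading=0, pen down
BK 7: (0,0) -> (-7,0) [heading=0, draw]
FD 7: (-7,0) -> (0,0) [heading=0, draw]
BK 12: (0,0) -> (-12,0) [heading=0, draw]
FD 16: (-12,0) -> (4,0) [heading=0, draw]
RT 60: heading 0 -> 300
LT 108: heading 300 -> 48
LT 30: heading 48 -> 78
Final: pos=(4,0), heading=78, 4 segment(s) drawn
Waypoints (5 total):
(0, 0)
(-7, 0)
(0, 0)
(-12, 0)
(4, 0)

Answer: (0, 0)
(-7, 0)
(0, 0)
(-12, 0)
(4, 0)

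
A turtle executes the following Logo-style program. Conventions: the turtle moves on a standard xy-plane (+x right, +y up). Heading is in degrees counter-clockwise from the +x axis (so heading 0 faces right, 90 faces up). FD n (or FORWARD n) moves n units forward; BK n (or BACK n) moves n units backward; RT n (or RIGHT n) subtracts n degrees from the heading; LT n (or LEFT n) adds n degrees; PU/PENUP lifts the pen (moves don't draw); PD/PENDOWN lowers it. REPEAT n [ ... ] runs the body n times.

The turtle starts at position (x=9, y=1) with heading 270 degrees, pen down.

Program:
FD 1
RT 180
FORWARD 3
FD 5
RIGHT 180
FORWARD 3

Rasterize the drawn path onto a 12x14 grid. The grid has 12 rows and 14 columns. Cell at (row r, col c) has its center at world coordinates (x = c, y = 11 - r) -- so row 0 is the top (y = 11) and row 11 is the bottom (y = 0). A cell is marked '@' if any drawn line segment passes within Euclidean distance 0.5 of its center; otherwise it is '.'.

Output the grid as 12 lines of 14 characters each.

Answer: ..............
..............
..............
.........@....
.........@....
.........@....
.........@....
.........@....
.........@....
.........@....
.........@....
.........@....

Derivation:
Segment 0: (9,1) -> (9,0)
Segment 1: (9,0) -> (9,3)
Segment 2: (9,3) -> (9,8)
Segment 3: (9,8) -> (9,5)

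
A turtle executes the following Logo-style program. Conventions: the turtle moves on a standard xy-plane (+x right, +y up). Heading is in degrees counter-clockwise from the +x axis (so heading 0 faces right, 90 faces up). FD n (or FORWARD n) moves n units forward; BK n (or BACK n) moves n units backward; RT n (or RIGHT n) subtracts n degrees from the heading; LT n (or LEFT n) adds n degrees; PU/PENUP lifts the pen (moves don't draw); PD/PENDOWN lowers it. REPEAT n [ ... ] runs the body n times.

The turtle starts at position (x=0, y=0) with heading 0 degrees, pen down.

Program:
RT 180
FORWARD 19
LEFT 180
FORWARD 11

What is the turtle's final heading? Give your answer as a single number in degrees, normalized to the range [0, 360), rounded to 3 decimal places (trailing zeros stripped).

Executing turtle program step by step:
Start: pos=(0,0), heading=0, pen down
RT 180: heading 0 -> 180
FD 19: (0,0) -> (-19,0) [heading=180, draw]
LT 180: heading 180 -> 0
FD 11: (-19,0) -> (-8,0) [heading=0, draw]
Final: pos=(-8,0), heading=0, 2 segment(s) drawn

Answer: 0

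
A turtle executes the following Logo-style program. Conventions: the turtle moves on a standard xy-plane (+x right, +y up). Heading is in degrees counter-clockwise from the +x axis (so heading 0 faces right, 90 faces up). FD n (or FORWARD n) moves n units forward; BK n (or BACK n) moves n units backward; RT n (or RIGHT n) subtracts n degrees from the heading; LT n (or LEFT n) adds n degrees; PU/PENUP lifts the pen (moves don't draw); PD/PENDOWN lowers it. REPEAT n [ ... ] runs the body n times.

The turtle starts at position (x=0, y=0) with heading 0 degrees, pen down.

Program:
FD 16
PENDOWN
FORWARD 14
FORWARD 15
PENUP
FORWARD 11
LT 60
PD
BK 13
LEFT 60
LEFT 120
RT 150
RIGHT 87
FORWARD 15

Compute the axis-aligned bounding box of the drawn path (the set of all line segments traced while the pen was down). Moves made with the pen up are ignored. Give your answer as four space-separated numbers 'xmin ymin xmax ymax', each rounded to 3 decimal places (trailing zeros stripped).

Answer: 0 -11.258 64.479 0

Derivation:
Executing turtle program step by step:
Start: pos=(0,0), heading=0, pen down
FD 16: (0,0) -> (16,0) [heading=0, draw]
PD: pen down
FD 14: (16,0) -> (30,0) [heading=0, draw]
FD 15: (30,0) -> (45,0) [heading=0, draw]
PU: pen up
FD 11: (45,0) -> (56,0) [heading=0, move]
LT 60: heading 0 -> 60
PD: pen down
BK 13: (56,0) -> (49.5,-11.258) [heading=60, draw]
LT 60: heading 60 -> 120
LT 120: heading 120 -> 240
RT 150: heading 240 -> 90
RT 87: heading 90 -> 3
FD 15: (49.5,-11.258) -> (64.479,-10.473) [heading=3, draw]
Final: pos=(64.479,-10.473), heading=3, 5 segment(s) drawn

Segment endpoints: x in {0, 16, 30, 45, 49.5, 56, 64.479}, y in {-11.258, -10.473, 0}
xmin=0, ymin=-11.258, xmax=64.479, ymax=0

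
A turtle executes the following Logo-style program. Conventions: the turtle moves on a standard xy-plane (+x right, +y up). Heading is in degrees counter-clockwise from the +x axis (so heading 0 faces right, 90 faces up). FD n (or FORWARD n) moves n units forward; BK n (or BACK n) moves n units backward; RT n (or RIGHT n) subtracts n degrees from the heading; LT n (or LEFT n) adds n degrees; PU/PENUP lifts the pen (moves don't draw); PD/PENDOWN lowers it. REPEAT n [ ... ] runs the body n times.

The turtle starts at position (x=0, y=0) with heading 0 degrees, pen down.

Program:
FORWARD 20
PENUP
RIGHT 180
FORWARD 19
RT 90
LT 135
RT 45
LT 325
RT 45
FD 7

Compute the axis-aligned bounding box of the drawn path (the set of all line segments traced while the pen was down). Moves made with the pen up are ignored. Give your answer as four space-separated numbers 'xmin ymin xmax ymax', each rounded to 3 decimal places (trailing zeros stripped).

Answer: 0 0 20 0

Derivation:
Executing turtle program step by step:
Start: pos=(0,0), heading=0, pen down
FD 20: (0,0) -> (20,0) [heading=0, draw]
PU: pen up
RT 180: heading 0 -> 180
FD 19: (20,0) -> (1,0) [heading=180, move]
RT 90: heading 180 -> 90
LT 135: heading 90 -> 225
RT 45: heading 225 -> 180
LT 325: heading 180 -> 145
RT 45: heading 145 -> 100
FD 7: (1,0) -> (-0.216,6.894) [heading=100, move]
Final: pos=(-0.216,6.894), heading=100, 1 segment(s) drawn

Segment endpoints: x in {0, 20}, y in {0}
xmin=0, ymin=0, xmax=20, ymax=0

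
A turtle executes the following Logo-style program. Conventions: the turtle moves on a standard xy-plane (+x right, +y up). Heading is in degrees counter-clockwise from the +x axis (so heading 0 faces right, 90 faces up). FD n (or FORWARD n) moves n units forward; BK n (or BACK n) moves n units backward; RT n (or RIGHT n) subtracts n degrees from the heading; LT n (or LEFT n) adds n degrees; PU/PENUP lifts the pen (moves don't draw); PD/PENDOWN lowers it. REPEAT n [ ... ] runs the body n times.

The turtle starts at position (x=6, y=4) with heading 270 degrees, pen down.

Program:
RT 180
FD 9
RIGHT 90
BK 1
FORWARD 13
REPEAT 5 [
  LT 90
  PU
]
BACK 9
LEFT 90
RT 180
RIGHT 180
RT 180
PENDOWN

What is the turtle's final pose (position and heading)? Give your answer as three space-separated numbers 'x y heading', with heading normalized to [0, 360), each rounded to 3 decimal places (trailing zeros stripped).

Executing turtle program step by step:
Start: pos=(6,4), heading=270, pen down
RT 180: heading 270 -> 90
FD 9: (6,4) -> (6,13) [heading=90, draw]
RT 90: heading 90 -> 0
BK 1: (6,13) -> (5,13) [heading=0, draw]
FD 13: (5,13) -> (18,13) [heading=0, draw]
REPEAT 5 [
  -- iteration 1/5 --
  LT 90: heading 0 -> 90
  PU: pen up
  -- iteration 2/5 --
  LT 90: heading 90 -> 180
  PU: pen up
  -- iteration 3/5 --
  LT 90: heading 180 -> 270
  PU: pen up
  -- iteration 4/5 --
  LT 90: heading 270 -> 0
  PU: pen up
  -- iteration 5/5 --
  LT 90: heading 0 -> 90
  PU: pen up
]
BK 9: (18,13) -> (18,4) [heading=90, move]
LT 90: heading 90 -> 180
RT 180: heading 180 -> 0
RT 180: heading 0 -> 180
RT 180: heading 180 -> 0
PD: pen down
Final: pos=(18,4), heading=0, 3 segment(s) drawn

Answer: 18 4 0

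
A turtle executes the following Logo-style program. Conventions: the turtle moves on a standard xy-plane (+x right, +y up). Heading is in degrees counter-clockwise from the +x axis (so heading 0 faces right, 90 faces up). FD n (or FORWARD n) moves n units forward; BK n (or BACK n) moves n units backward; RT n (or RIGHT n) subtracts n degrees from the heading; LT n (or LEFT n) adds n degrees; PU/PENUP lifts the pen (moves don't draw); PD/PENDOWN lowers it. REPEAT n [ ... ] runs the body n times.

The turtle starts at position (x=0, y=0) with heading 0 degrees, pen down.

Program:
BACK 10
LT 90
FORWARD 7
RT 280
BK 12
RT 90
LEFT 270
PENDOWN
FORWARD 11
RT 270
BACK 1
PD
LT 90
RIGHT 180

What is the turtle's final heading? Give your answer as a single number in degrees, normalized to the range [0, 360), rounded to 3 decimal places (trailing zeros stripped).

Executing turtle program step by step:
Start: pos=(0,0), heading=0, pen down
BK 10: (0,0) -> (-10,0) [heading=0, draw]
LT 90: heading 0 -> 90
FD 7: (-10,0) -> (-10,7) [heading=90, draw]
RT 280: heading 90 -> 170
BK 12: (-10,7) -> (1.818,4.916) [heading=170, draw]
RT 90: heading 170 -> 80
LT 270: heading 80 -> 350
PD: pen down
FD 11: (1.818,4.916) -> (12.651,3.006) [heading=350, draw]
RT 270: heading 350 -> 80
BK 1: (12.651,3.006) -> (12.477,2.021) [heading=80, draw]
PD: pen down
LT 90: heading 80 -> 170
RT 180: heading 170 -> 350
Final: pos=(12.477,2.021), heading=350, 5 segment(s) drawn

Answer: 350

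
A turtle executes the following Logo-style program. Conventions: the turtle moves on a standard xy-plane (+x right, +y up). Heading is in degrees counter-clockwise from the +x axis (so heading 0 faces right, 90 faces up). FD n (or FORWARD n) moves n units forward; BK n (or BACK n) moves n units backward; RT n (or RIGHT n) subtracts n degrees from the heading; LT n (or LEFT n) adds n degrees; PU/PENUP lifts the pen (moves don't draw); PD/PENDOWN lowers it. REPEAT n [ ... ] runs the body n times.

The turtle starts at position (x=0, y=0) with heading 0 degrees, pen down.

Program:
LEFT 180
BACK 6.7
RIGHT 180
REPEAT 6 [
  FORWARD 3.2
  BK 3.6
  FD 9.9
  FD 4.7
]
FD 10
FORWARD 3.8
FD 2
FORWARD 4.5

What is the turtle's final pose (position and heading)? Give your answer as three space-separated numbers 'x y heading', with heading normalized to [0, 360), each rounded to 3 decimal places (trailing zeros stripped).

Answer: 112.2 0 0

Derivation:
Executing turtle program step by step:
Start: pos=(0,0), heading=0, pen down
LT 180: heading 0 -> 180
BK 6.7: (0,0) -> (6.7,0) [heading=180, draw]
RT 180: heading 180 -> 0
REPEAT 6 [
  -- iteration 1/6 --
  FD 3.2: (6.7,0) -> (9.9,0) [heading=0, draw]
  BK 3.6: (9.9,0) -> (6.3,0) [heading=0, draw]
  FD 9.9: (6.3,0) -> (16.2,0) [heading=0, draw]
  FD 4.7: (16.2,0) -> (20.9,0) [heading=0, draw]
  -- iteration 2/6 --
  FD 3.2: (20.9,0) -> (24.1,0) [heading=0, draw]
  BK 3.6: (24.1,0) -> (20.5,0) [heading=0, draw]
  FD 9.9: (20.5,0) -> (30.4,0) [heading=0, draw]
  FD 4.7: (30.4,0) -> (35.1,0) [heading=0, draw]
  -- iteration 3/6 --
  FD 3.2: (35.1,0) -> (38.3,0) [heading=0, draw]
  BK 3.6: (38.3,0) -> (34.7,0) [heading=0, draw]
  FD 9.9: (34.7,0) -> (44.6,0) [heading=0, draw]
  FD 4.7: (44.6,0) -> (49.3,0) [heading=0, draw]
  -- iteration 4/6 --
  FD 3.2: (49.3,0) -> (52.5,0) [heading=0, draw]
  BK 3.6: (52.5,0) -> (48.9,0) [heading=0, draw]
  FD 9.9: (48.9,0) -> (58.8,0) [heading=0, draw]
  FD 4.7: (58.8,0) -> (63.5,0) [heading=0, draw]
  -- iteration 5/6 --
  FD 3.2: (63.5,0) -> (66.7,0) [heading=0, draw]
  BK 3.6: (66.7,0) -> (63.1,0) [heading=0, draw]
  FD 9.9: (63.1,0) -> (73,0) [heading=0, draw]
  FD 4.7: (73,0) -> (77.7,0) [heading=0, draw]
  -- iteration 6/6 --
  FD 3.2: (77.7,0) -> (80.9,0) [heading=0, draw]
  BK 3.6: (80.9,0) -> (77.3,0) [heading=0, draw]
  FD 9.9: (77.3,0) -> (87.2,0) [heading=0, draw]
  FD 4.7: (87.2,0) -> (91.9,0) [heading=0, draw]
]
FD 10: (91.9,0) -> (101.9,0) [heading=0, draw]
FD 3.8: (101.9,0) -> (105.7,0) [heading=0, draw]
FD 2: (105.7,0) -> (107.7,0) [heading=0, draw]
FD 4.5: (107.7,0) -> (112.2,0) [heading=0, draw]
Final: pos=(112.2,0), heading=0, 29 segment(s) drawn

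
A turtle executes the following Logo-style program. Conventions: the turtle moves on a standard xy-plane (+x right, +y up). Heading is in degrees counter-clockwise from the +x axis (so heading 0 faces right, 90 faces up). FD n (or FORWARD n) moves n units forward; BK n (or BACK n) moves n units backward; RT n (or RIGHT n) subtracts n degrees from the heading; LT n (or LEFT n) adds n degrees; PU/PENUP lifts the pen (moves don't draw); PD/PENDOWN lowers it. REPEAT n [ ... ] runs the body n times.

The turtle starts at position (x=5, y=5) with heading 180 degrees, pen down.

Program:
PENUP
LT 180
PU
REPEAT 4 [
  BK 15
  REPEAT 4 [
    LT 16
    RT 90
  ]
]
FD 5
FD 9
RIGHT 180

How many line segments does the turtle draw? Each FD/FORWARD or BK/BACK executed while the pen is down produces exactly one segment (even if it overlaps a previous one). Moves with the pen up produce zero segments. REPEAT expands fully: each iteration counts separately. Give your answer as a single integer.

Answer: 0

Derivation:
Executing turtle program step by step:
Start: pos=(5,5), heading=180, pen down
PU: pen up
LT 180: heading 180 -> 0
PU: pen up
REPEAT 4 [
  -- iteration 1/4 --
  BK 15: (5,5) -> (-10,5) [heading=0, move]
  REPEAT 4 [
    -- iteration 1/4 --
    LT 16: heading 0 -> 16
    RT 90: heading 16 -> 286
    -- iteration 2/4 --
    LT 16: heading 286 -> 302
    RT 90: heading 302 -> 212
    -- iteration 3/4 --
    LT 16: heading 212 -> 228
    RT 90: heading 228 -> 138
    -- iteration 4/4 --
    LT 16: heading 138 -> 154
    RT 90: heading 154 -> 64
  ]
  -- iteration 2/4 --
  BK 15: (-10,5) -> (-16.576,-8.482) [heading=64, move]
  REPEAT 4 [
    -- iteration 1/4 --
    LT 16: heading 64 -> 80
    RT 90: heading 80 -> 350
    -- iteration 2/4 --
    LT 16: heading 350 -> 6
    RT 90: heading 6 -> 276
    -- iteration 3/4 --
    LT 16: heading 276 -> 292
    RT 90: heading 292 -> 202
    -- iteration 4/4 --
    LT 16: heading 202 -> 218
    RT 90: heading 218 -> 128
  ]
  -- iteration 3/4 --
  BK 15: (-16.576,-8.482) -> (-7.341,-20.302) [heading=128, move]
  REPEAT 4 [
    -- iteration 1/4 --
    LT 16: heading 128 -> 144
    RT 90: heading 144 -> 54
    -- iteration 2/4 --
    LT 16: heading 54 -> 70
    RT 90: heading 70 -> 340
    -- iteration 3/4 --
    LT 16: heading 340 -> 356
    RT 90: heading 356 -> 266
    -- iteration 4/4 --
    LT 16: heading 266 -> 282
    RT 90: heading 282 -> 192
  ]
  -- iteration 4/4 --
  BK 15: (-7.341,-20.302) -> (7.332,-17.183) [heading=192, move]
  REPEAT 4 [
    -- iteration 1/4 --
    LT 16: heading 192 -> 208
    RT 90: heading 208 -> 118
    -- iteration 2/4 --
    LT 16: heading 118 -> 134
    RT 90: heading 134 -> 44
    -- iteration 3/4 --
    LT 16: heading 44 -> 60
    RT 90: heading 60 -> 330
    -- iteration 4/4 --
    LT 16: heading 330 -> 346
    RT 90: heading 346 -> 256
  ]
]
FD 5: (7.332,-17.183) -> (6.122,-22.035) [heading=256, move]
FD 9: (6.122,-22.035) -> (3.945,-30.768) [heading=256, move]
RT 180: heading 256 -> 76
Final: pos=(3.945,-30.768), heading=76, 0 segment(s) drawn
Segments drawn: 0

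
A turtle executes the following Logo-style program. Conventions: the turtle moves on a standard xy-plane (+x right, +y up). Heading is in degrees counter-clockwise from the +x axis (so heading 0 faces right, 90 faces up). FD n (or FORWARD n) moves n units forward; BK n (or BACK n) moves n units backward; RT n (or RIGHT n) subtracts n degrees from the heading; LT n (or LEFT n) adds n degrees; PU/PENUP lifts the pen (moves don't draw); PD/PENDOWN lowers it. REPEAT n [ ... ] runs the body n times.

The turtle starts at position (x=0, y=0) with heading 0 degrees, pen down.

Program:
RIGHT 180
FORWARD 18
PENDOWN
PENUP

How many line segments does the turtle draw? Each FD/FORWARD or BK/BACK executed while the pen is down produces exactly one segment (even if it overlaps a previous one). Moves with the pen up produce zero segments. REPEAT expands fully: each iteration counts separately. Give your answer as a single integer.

Executing turtle program step by step:
Start: pos=(0,0), heading=0, pen down
RT 180: heading 0 -> 180
FD 18: (0,0) -> (-18,0) [heading=180, draw]
PD: pen down
PU: pen up
Final: pos=(-18,0), heading=180, 1 segment(s) drawn
Segments drawn: 1

Answer: 1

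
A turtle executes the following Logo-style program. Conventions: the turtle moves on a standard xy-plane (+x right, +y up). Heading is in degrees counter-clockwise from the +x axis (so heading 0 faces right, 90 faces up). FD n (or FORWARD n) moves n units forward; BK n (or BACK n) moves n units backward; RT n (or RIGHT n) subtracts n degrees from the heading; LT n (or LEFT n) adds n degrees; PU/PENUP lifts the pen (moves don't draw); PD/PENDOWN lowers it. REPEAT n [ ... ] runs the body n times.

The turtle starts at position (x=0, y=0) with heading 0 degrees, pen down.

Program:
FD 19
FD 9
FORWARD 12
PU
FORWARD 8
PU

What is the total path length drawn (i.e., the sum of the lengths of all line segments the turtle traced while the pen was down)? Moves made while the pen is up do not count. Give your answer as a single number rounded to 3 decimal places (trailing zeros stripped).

Answer: 40

Derivation:
Executing turtle program step by step:
Start: pos=(0,0), heading=0, pen down
FD 19: (0,0) -> (19,0) [heading=0, draw]
FD 9: (19,0) -> (28,0) [heading=0, draw]
FD 12: (28,0) -> (40,0) [heading=0, draw]
PU: pen up
FD 8: (40,0) -> (48,0) [heading=0, move]
PU: pen up
Final: pos=(48,0), heading=0, 3 segment(s) drawn

Segment lengths:
  seg 1: (0,0) -> (19,0), length = 19
  seg 2: (19,0) -> (28,0), length = 9
  seg 3: (28,0) -> (40,0), length = 12
Total = 40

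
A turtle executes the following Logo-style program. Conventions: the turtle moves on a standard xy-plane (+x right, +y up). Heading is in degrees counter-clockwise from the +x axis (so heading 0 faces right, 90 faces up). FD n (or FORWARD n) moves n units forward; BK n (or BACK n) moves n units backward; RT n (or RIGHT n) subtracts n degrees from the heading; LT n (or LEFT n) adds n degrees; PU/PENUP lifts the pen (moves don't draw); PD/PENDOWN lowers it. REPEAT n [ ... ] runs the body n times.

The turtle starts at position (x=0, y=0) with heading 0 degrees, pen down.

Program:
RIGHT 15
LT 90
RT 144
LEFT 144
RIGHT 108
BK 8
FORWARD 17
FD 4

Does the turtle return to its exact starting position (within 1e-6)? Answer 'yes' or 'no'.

Answer: no

Derivation:
Executing turtle program step by step:
Start: pos=(0,0), heading=0, pen down
RT 15: heading 0 -> 345
LT 90: heading 345 -> 75
RT 144: heading 75 -> 291
LT 144: heading 291 -> 75
RT 108: heading 75 -> 327
BK 8: (0,0) -> (-6.709,4.357) [heading=327, draw]
FD 17: (-6.709,4.357) -> (7.548,-4.902) [heading=327, draw]
FD 4: (7.548,-4.902) -> (10.903,-7.08) [heading=327, draw]
Final: pos=(10.903,-7.08), heading=327, 3 segment(s) drawn

Start position: (0, 0)
Final position: (10.903, -7.08)
Distance = 13; >= 1e-6 -> NOT closed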